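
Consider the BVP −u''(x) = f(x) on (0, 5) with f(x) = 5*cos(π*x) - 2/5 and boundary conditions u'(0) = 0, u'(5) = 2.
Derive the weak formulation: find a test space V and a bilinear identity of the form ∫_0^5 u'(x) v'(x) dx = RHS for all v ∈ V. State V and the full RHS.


V = H^1(0, 5) (v unrestricted at boundary; u is determined up to an additive constant); weak form: ∫_0^5 u'v' dx = ∫_0^5 (5*cos(π*x) - 2/5) v dx + 2·v(5) for all v ∈ V.

Multiply both sides by a test function v and integrate from 0 to 5:
  ∫_0^5 −u''(x) v(x) dx = ∫_0^5 f(x) v(x) dx.
Integrate the LHS by parts once:
  ∫_0^5 −u'' v dx = −[u'(x) v(x)]_0^5 + ∫_0^5 u'(x) v'(x) dx.
Thus ∫_0^5 u'(x) v'(x) dx = ∫_0^5 f(x) v(x) dx + [u'(x) v(x)]_0^5.
Choose V so that boundary terms are either known or forced to vanish.
u has inhomogeneous Neumann u'(0) = 0, u'(5) = 2. [u' v]_0^5 = (2)·v(5) − (0)·v(0) = 2·v(5). Take V = H^1(0, 5); boundary term becomes part of RHS.
Weak formulation: find u (satisfying any essential BC) such that ∫_0^5 u'(x) v'(x) dx = ∫_0^5 f v dx + 2·v(5) for all v ∈ V (Neumann data are natural BCs: they enter the RHS as boundary terms).
Substituting f(x) = 5*cos(π*x) - 2/5, the right-hand side is ∫_0^5 (5*cos(π*x) - 2/5) v dx + 2·v(5).
Compatibility check (pure Neumann): taking v ≡ 1 ∈ V gives 0 = ∫_0^5 f dx + (2) − (0), i.e. ∫_0^5 f dx must equal u'(0) − u'(5) = -2. Indeed ∫_0^5 (5*cos(π*x) - 2/5) dx = -2, so the data are compatible. The solution is then unique only up to an additive constant (fix it e.g. by requiring ∫_0^5 u dx = 0).


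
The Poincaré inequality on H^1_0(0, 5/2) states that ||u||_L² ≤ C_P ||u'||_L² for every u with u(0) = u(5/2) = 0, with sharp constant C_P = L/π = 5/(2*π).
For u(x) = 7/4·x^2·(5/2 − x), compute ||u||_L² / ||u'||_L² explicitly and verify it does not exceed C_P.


||u||_L² / ||u'||_L² = 5*sqrt(14)/28 < C_P = 5/(2*π).

u(x) = 7/4·x^2·(5/2 − x), so u'(x) = 7*x*(5 - 3*x)/4.
u(x) = 7/4·x^2·(5/2 − x) vanishes at x = 0 and x = 5/2, so u ∈ H^1_0(0, 5/2). Differentiate via the product rule and integrate the resulting polynomials term by term.
  ∫_0^5/2 u² dx = ∫_0^5/2 (49*x^6/16 - 245*x^5/16 + 1225*x^4/64) dx. Term by term:
    ∫_0^5/2 49*x^6/16 dx = 546875/2048;  ∫_0^5/2 -245*x^5/16 dx = -3828125/6144;  ∫_0^5/2 1225*x^4/64 dx = 765625/2048.
  Sum: 546875/2048 − 3828125/6144 + 765625/2048 = 109375/6144.
  ∫_0^5/2 (u')² dx = ∫_0^5/2 (441*x^4/16 - 735*x^3/8 + 1225*x^2/16) dx. Term by term:
    ∫_0^5/2 441*x^4/16 dx = 275625/512;  ∫_0^5/2 -735*x^3/8 dx = -459375/512;  ∫_0^5/2 1225*x^2/16 dx = 153125/384.
  Sum: 275625/512 − 459375/512 + 153125/384 = 30625/768.
∫_0^5/2 u² dx = 109375/6144, so ||u||_L² = 125*sqrt(42)/192.
∫_0^5/2 (u')² dx = 30625/768, so ||u'||_L² = 175*sqrt(3)/48.
Ratio ||u||_L² / ||u'||_L² = 5*sqrt(14)/28.
Sharp Poincaré constant on H^1_0(0, 5/2) is C_P = L/π = 5/(2*π), achieved by sin(2*π/5·x).
A polynomial bump cannot attain the sharp Poincaré constant (only the first sine eigenfunction does), so the ratio is strictly less than C_P, consistent with ||u||_L² ≤ C_P ||u'||_L².


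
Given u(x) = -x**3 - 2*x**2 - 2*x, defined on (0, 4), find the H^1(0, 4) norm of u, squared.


||u||_{H^1}^2 = 1199888/105

The H^1 norm (squared) on an interval (0, L) is
  ||u||_{H^1}^2 = ∫_0^L u(x)^2 dx + ∫_0^L u'(x)^2 dx.
Compute u'(x) = -3*x**2 - 4*x - 2.
Then u(x)^2 = x**6 + 4*x**5 + 8*x**4 + 8*x**3 + 4*x**2 and u'(x)^2 = 9*x**4 + 24*x**3 + 28*x**2 + 16*x + 4.
Integrate each monomial from 0 to 4 using ∫_0^4 c·x^n dx = c·4^(n+1)/(n+1):
  ∫_0^4 u(x)^2 dx = ∫_0^4 (x^6 + 4*x^5 + 8*x^4 + 8*x^3 + 4*x^2) dx. Term by term:
    ∫_0^4 x^6 dx = 16384/7;  ∫_0^4 4*x^5 dx = 8192/3;  ∫_0^4 8*x^4 dx = 8192/5;
    ∫_0^4 8*x^3 dx = 512;  ∫_0^4 4*x^2 dx = 256/3.
  Sum: 16384/7 + 8192/3 + 8192/5 + 512 + 256/3 = 255744/35.
  ∫_0^4 u'(x)^2 dx = ∫_0^4 (9*x^4 + 24*x^3 + 28*x^2 + 16*x + 4) dx. Term by term:
    ∫_0^4 9*x^4 dx = 9216/5;  ∫_0^4 24*x^3 dx = 1536;  ∫_0^4 28*x^2 dx = 1792/3;
    ∫_0^4 16*x dx = 128;  ∫_0^4 4 dx = 16.
  Sum: 9216/5 + 1536 + 1792/3 + 128 + 16 = 61808/15.
Adding: ||u||_{H^1}^2 = 255744/35 + 61808/15 = 1199888/105.


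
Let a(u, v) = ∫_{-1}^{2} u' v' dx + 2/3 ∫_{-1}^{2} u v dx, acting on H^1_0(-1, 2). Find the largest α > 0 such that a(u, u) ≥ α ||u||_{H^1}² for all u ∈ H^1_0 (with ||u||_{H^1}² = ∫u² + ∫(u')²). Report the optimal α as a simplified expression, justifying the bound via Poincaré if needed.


α = (6 + π^2)/(9 + π^2)

Coercivity of a(·,·) on H^1_0(-1, 2) means a(u, u) ≥ α ||u||_{H^1}² for every u ∈ H^1_0.
The interval has length L = 3, and Poincaré/coercivity depend only on L. Here a(u, u) = ∫(u')² + (2/3)·∫u².
Here 0 < c = 2/3 < 1. The condition a(u,u) ≥ α||u||_{H^1}² reads (1−α)∫(u')² ≥ (α−c)∫u². Any admissible α is ≤ 1 (rapidly oscillating u have ∫u²/∫(u')² → 0), and α = 1 would force 0 ≥ (1−c)∫u², impossible since c < 1; so 1−α > 0. By the sharp Poincaré inequality on H^1_0 of an interval of length L, ∫(u')² ≥ (π/L)²∫u² with equality for the first sine mode sin(π(x−x₀)/L) (x₀ the left endpoint), so the inequality holds for all u iff (1−α)(π/L)² ≥ α − c, i.e. α ≤ ((π/L)² + c)/((π/L)² + 1) = (1 + c(L/π)²)/(1 + (L/π)²). With (π/L)² = π^2/9 and c = 2/3, the largest admissible constant is α = ((π/L)² + c)/((π/L)² + 1).
Simplifying, α = (6 + π^2)/(9 + π^2).


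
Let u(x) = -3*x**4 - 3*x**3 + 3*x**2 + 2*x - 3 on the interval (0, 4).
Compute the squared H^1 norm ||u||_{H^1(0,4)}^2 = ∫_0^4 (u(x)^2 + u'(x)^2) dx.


||u||_{H^1}^2 = 87623348/105

The H^1 norm (squared) on an interval (0, L) is
  ||u||_{H^1}^2 = ∫_0^L u(x)^2 dx + ∫_0^L u'(x)^2 dx.
Compute u'(x) = -12*x**3 - 9*x**2 + 6*x + 2.
Then u(x)^2 = 9*x**8 + 18*x**7 - 9*x**6 - 30*x**5 + 15*x**4 + 30*x**3 - 14*x**2 - 12*x + 9 and u'(x)^2 = 144*x**6 + 216*x**5 - 63*x**4 - 156*x**3 + 24*x + 4.
Integrate each monomial from 0 to 4 using ∫_0^4 c·x^n dx = c·4^(n+1)/(n+1):
  ∫_0^4 u(x)^2 dx = ∫_0^4 (9*x^8 + 18*x^7 - 9*x^6 - 30*x^5 + 15*x^4 + 30*x^3 - 14*x^2 - 12*x + 9) dx. Term by term:
    ∫_0^4 9*x^8 dx = 262144;  ∫_0^4 18*x^7 dx = 147456;  ∫_0^4 -9*x^6 dx = -147456/7;
    ∫_0^4 -30*x^5 dx = -20480;  ∫_0^4 15*x^4 dx = 3072;  ∫_0^4 30*x^3 dx = 1920;
    ∫_0^4 -14*x^2 dx = -896/3;  ∫_0^4 -12*x dx = -96;  ∫_0^4 9 dx = 36.
  Sum: 262144 + 147456 − 147456/7 − 20480 + 3072 + 1920 − 896/3 − 96 + 36 = 7826452/21.
  ∫_0^4 u'(x)^2 dx = ∫_0^4 (144*x^6 + 216*x^5 - 63*x^4 - 156*x^3 + 24*x + 4) dx. Term by term:
    ∫_0^4 144*x^6 dx = 2359296/7;  ∫_0^4 216*x^5 dx = 147456;  ∫_0^4 -63*x^4 dx = -64512/5;
    ∫_0^4 -156*x^3 dx = -9984;  ∫_0^4 24*x dx = 192;  ∫_0^4 4 dx = 16.
  Sum: 2359296/7 + 147456 − 64512/5 − 9984 + 192 + 16 = 16163696/35.
Adding: ||u||_{H^1}^2 = 7826452/21 + 16163696/35 = 87623348/105.


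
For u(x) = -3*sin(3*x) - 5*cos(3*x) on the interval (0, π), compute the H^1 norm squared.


||u||_{H^1(0,π)}^2 = 170*π

u'(x) = 15*sin(3*x) - 9*cos(3*x).
Expand u² and (u')² and integrate term by term on (0, π), using: for integers n ≥ 1, ∫_0^π sin²(nx) dx = ∫_0^π cos²(nx) dx = π/2; for n ≠ n', ∫_0^π sin(nx)sin(n'x) dx = ∫_0^π cos(nx)cos(n'x) dx = 0; and by product-to-sum, ∫_0^π sin(nx)cos(n'x) dx = ½∫_0^π [sin((n+n')x) + sin((n−n')x)] dx, which is 0 when n+n' is even and 2n/(n²−n'²) when n+n' is odd (it need not vanish on (0, π)).
  u² squared terms: (-5)²·∫cos(3x)² dx = 25·π/2 = 25*π/2;  (-3)²·∫sin(3x)² dx = 9·π/2 = 9*π/2.
  u² cross terms: 2·(-5)·(-3)·∫cos(3x)·sin(3x) dx = 30·(0) = 0.
  So ∫_0^π u² dx = 25*π/2 + 9*π/2 + 0 = 17*π.
  (u')² squared terms: (-9)²·∫cos(3x)² dx = 81·π/2 = 81*π/2;  (15)²·∫sin(3x)² dx = 225·π/2 = 225*π/2.
  (u')² cross terms: 2·(-9)·(15)·∫cos(3x)·sin(3x) dx = -270·(0) = 0.
  So ∫_0^π (u')² dx = 81*π/2 + 225*π/2 + 0 = 153*π.
||u||_{H^1}^2 = (17*π) + (153*π) = 170*π.


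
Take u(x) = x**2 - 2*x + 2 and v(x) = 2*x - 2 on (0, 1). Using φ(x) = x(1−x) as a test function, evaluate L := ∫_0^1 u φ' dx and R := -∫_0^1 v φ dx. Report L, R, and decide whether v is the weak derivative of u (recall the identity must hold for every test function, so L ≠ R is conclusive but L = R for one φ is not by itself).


LHS = 1/6, RHS = 1/6. Yes, v = u' weakly.

u(x) = x**2 - 2*x + 2, classical derivative u'(x) = 2*x - 2.
φ(x) = x(1−x), so φ'(x) = 1 - 2*x.
Note φ(0) = φ(1) = 0, so the boundary term u·φ vanishes.
LHS = ∫_0^1 u(x) φ'(x) dx = ∫_0^1 (-2*x^3 + 5*x^2 - 6*x + 2) dx. Term by term:
  ∫_0^1 -2*x^3 dx = -1/2;  ∫_0^1 5*x^2 dx = 5/3;  ∫_0^1 -6*x dx = -3;
  ∫_0^1 2 dx = 2.
Sum: -1/2 + 5/3 − 3 + 2 = 1/6.
So LHS = 1/6.
∫_0^1 v(x) φ(x) dx = ∫_0^1 (-2*x^3 + 4*x^2 - 2*x) dx. Term by term:
  ∫_0^1 -2*x^3 dx = -1/2;  ∫_0^1 4*x^2 dx = 4/3;  ∫_0^1 -2*x dx = -1.
Sum: -1/2 + 4/3 − 1 = -1/6.
So RHS = -∫_0^1 v(x) φ(x) dx = 1/6.
LHS = RHS, so the identity holds for this test φ.
Moreover u is smooth here and v(x) = u'(x) = 2*x - 2 pointwise, so the identity holds for every test function. Hence v is the weak derivative of u.


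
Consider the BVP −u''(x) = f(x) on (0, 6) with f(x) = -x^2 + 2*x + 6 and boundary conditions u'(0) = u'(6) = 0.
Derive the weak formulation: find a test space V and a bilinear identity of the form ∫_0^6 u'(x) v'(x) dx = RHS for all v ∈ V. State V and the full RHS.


V = H^1(0, 6) (no boundary constraint on v; u is determined up to an additive constant); weak form: ∫_0^6 u'v' dx = ∫_0^6 (-x^2 + 2*x + 6) v dx for all v ∈ V.

Multiply both sides by a test function v and integrate from 0 to 6:
  ∫_0^6 −u''(x) v(x) dx = ∫_0^6 f(x) v(x) dx.
Integrate the LHS by parts once:
  ∫_0^6 −u'' v dx = −[u'(x) v(x)]_0^6 + ∫_0^6 u'(x) v'(x) dx.
Thus ∫_0^6 u'(x) v'(x) dx = ∫_0^6 f(x) v(x) dx + [u'(x) v(x)]_0^6.
Choose V so that boundary terms are either known or forced to vanish.
u has homogeneous Neumann: u'(0) = u'(6) = 0. So [u' v]_0^6 = 0·v(6) − 0·v(0) = 0 for any v; take V = H^1(0, 6).
Weak formulation: find u (satisfying any essential BC) such that ∫_0^6 u'(x) v'(x) dx = ∫_0^6 f v dx for all v ∈ V (homogeneous Neumann, so boundary terms vanish).
Substituting f(x) = -x^2 + 2*x + 6, the right-hand side is ∫_0^6 (-x^2 + 2*x + 6) v dx.
Compatibility check (pure Neumann): taking v ≡ 1 ∈ V gives 0 = ∫_0^6 f dx + (0) − (0), i.e. ∫_0^6 f dx must equal u'(0) − u'(6) = 0. Indeed ∫_0^6 (-x^2 + 2*x + 6) dx = 0, so the data are compatible. The solution is then unique only up to an additive constant (fix it e.g. by requiring ∫_0^6 u dx = 0).


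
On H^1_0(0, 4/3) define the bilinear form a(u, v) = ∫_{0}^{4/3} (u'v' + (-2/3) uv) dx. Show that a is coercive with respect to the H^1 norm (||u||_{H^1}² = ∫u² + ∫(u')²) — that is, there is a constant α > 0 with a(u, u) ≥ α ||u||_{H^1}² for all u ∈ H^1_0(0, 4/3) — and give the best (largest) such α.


α = (-32 + 27*π^2)/(3*(16 + 9*π^2))

Coercivity of a(·,·) on H^1_0(0, 4/3) means a(u, u) ≥ α ||u||_{H^1}² for every u ∈ H^1_0.
The interval has length L = 4/3, and Poincaré/coercivity depend only on L. Here a(u, u) = ∫(u')² + (-2/3)·∫u².
Here c = -2/3 < 0 with |c| < (π/L)² = 9*π^2/16, so coercivity still holds. The condition a(u,u) ≥ α||u||_{H^1}² reads (1−α)∫(u')² ≥ (α−c)∫u². Any admissible α is ≤ 1 (rapidly oscillating u have ∫u²/∫(u')² → 0), and α = 1 would force 0 ≥ (1−c)∫u², impossible since c < 1; so 1−α > 0. By the sharp Poincaré inequality on H^1_0 of an interval of length L, ∫(u')² ≥ (π/L)²∫u² with equality for the first sine mode sin(π(x−x₀)/L) (x₀ the left endpoint), so the inequality holds for all u iff (1−α)(π/L)² ≥ α − c, i.e. α ≤ ((π/L)² + c)/((π/L)² + 1) = (1 + c(L/π)²)/(1 + (L/π)²). (Direct route, valid since c ≤ 0: Poincaré gives c∫u² ≥ c(L/π)²∫(u')², so a(u,u) ≥ (1 + c(L/π)²)∫(u')², while ||u||_{H^1}² ≤ (1 + (L/π)²)∫(u')²; dividing yields the same α.) With (π/L)² = 9*π^2/16 and c = -2/3, the largest admissible constant is α = ((π/L)² + c)/((π/L)² + 1).
Simplifying, α = (-32 + 27*π^2)/(3*(16 + 9*π^2)).


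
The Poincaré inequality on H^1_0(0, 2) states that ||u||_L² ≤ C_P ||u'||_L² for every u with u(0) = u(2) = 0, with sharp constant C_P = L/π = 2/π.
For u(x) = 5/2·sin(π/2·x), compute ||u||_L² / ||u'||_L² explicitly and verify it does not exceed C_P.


||u||_L² / ||u'||_L² = 2/π = C_P.

u(x) = 5/2·sin(π/2·x), so u'(x) = 5*π*cos(π*x/2)/4.
Writing u(x) = A·sin(kπx/L) with A = 5/2 and k = 1, use ∫_0^L sin²(kπx/L) dx = L/2 and ∫_0^L cos²(kπx/L) dx = L/2.
u² = 25/4·sin²(π/2·x) and (u')² = 25*π^2/16·cos²(π/2·x), and each of sin², cos² integrates to L/2 = 1 over (0, 2).
∫_0^2 u² dx = 25/4, so ||u||_L² = 5/2.
∫_0^2 (u')² dx = 25*π^2/16, so ||u'||_L² = 5*π/4.
Ratio ||u||_L² / ||u'||_L² = 2/π.
Sharp Poincaré constant on H^1_0(0, 2) is C_P = L/π = 2/π, achieved by sin(π/2·x).
This is the k = 1 eigenfunction (up to amplitude), so the ratio equals the sharp Poincaré constant exactly.


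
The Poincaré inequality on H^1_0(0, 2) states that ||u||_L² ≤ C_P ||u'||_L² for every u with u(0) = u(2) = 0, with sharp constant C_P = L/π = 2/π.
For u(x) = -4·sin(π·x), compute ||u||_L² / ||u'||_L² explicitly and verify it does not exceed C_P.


||u||_L² / ||u'||_L² = 1/π < C_P = 2/π.

u(x) = -4·sin(π·x), so u'(x) = -4*π*cos(π*x).
Writing u(x) = A·sin(kπx/L) with A = -4 and k = 2, use ∫_0^L sin²(kπx/L) dx = L/2 and ∫_0^L cos²(kπx/L) dx = L/2.
u² = 16·sin²(π·x) and (u')² = 16*π^2·cos²(π·x), and each of sin², cos² integrates to L/2 = 1 over (0, 2).
∫_0^2 u² dx = 16, so ||u||_L² = 4.
∫_0^2 (u')² dx = 16*π^2, so ||u'||_L² = 4*π.
Ratio ||u||_L² / ||u'||_L² = 1/π.
Sharp Poincaré constant on H^1_0(0, 2) is C_P = L/π = 2/π, achieved by sin(π/2·x).
This is the k = 2 harmonic; the ratio L/(kπ) is strictly less than C_P = L/π, consistent with the sharp inequality ||u||_L² ≤ C_P ||u'||_L².


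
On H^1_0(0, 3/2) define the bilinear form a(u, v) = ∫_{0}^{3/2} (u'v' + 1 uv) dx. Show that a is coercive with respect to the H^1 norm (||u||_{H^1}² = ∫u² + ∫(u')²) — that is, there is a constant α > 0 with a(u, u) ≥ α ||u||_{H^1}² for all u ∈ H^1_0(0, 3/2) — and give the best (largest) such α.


α = 1

Coercivity of a(·,·) on H^1_0(0, 3/2) means a(u, u) ≥ α ||u||_{H^1}² for every u ∈ H^1_0.
The interval has length L = 3/2, and Poincaré/coercivity depend only on L. Here a(u, u) = ∫(u')² + (1)·∫u².
Here c = 1 ≥ 1, so a(u,u) = ∫(u')² + c∫u² ≥ ∫(u')² + ∫u² = ||u||_{H^1}², i.e. α = 1 works. No larger α is possible: a(u,u) ≥ α||u||_{H^1}² means (1−α)∫(u')² ≥ (α−c)∫u², and for the modes u_n = sin(nπ(x−x₀)/L) (x₀ the left endpoint) one has ∫u_n²/∫(u_n')² = (L/(nπ))² → 0, so a(u_n,u_n)/||u_n||_{H^1}² → 1. Hence the optimal constant is α = 1.
Therefore α = 1.


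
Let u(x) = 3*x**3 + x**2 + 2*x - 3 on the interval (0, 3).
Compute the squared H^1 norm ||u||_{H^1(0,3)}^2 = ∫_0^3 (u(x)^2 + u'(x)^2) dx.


||u||_{H^1}^2 = 624243/70

The H^1 norm (squared) on an interval (0, L) is
  ||u||_{H^1}^2 = ∫_0^L u(x)^2 dx + ∫_0^L u'(x)^2 dx.
Compute u'(x) = 9*x**2 + 2*x + 2.
Then u(x)^2 = 9*x**6 + 6*x**5 + 13*x**4 - 14*x**3 - 2*x**2 - 12*x + 9 and u'(x)^2 = 81*x**4 + 36*x**3 + 40*x**2 + 8*x + 4.
Integrate each monomial from 0 to 3 using ∫_0^3 c·x^n dx = c·3^(n+1)/(n+1):
  ∫_0^3 u(x)^2 dx = ∫_0^3 (9*x^6 + 6*x^5 + 13*x^4 - 14*x^3 - 2*x^2 - 12*x + 9) dx. Term by term:
    ∫_0^3 9*x^6 dx = 19683/7;  ∫_0^3 6*x^5 dx = 729;  ∫_0^3 13*x^4 dx = 3159/5;
    ∫_0^3 -14*x^3 dx = -567/2;  ∫_0^3 -2*x^2 dx = -18;  ∫_0^3 -12*x dx = -54;
    ∫_0^3 9 dx = 27.
  Sum: 19683/7 + 729 + 3159/5 − 567/2 − 18 − 54 + 27 = 269091/70.
  ∫_0^3 u'(x)^2 dx = ∫_0^3 (81*x^4 + 36*x^3 + 40*x^2 + 8*x + 4) dx. Term by term:
    ∫_0^3 81*x^4 dx = 19683/5;  ∫_0^3 36*x^3 dx = 729;  ∫_0^3 40*x^2 dx = 360;
    ∫_0^3 8*x dx = 36;  ∫_0^3 4 dx = 12.
  Sum: 19683/5 + 729 + 360 + 36 + 12 = 25368/5.
Adding: ||u||_{H^1}^2 = 269091/70 + 25368/5 = 624243/70.


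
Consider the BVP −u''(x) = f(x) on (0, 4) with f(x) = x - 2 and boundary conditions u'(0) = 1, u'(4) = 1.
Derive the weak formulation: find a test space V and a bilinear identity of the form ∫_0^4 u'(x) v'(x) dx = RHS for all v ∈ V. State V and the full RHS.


V = H^1(0, 4) (v unrestricted at boundary; u is determined up to an additive constant); weak form: ∫_0^4 u'v' dx = ∫_0^4 (x - 2) v dx + v(4) − v(0) for all v ∈ V.

Multiply both sides by a test function v and integrate from 0 to 4:
  ∫_0^4 −u''(x) v(x) dx = ∫_0^4 f(x) v(x) dx.
Integrate the LHS by parts once:
  ∫_0^4 −u'' v dx = −[u'(x) v(x)]_0^4 + ∫_0^4 u'(x) v'(x) dx.
Thus ∫_0^4 u'(x) v'(x) dx = ∫_0^4 f(x) v(x) dx + [u'(x) v(x)]_0^4.
Choose V so that boundary terms are either known or forced to vanish.
u has inhomogeneous Neumann u'(0) = 1, u'(4) = 1. [u' v]_0^4 = (1)·v(4) − (1)·v(0) = v(4) − v(0). Take V = H^1(0, 4); boundary term becomes part of RHS.
Weak formulation: find u (satisfying any essential BC) such that ∫_0^4 u'(x) v'(x) dx = ∫_0^4 f v dx + v(4) − v(0) for all v ∈ V (Neumann data are natural BCs: they enter the RHS as boundary terms).
Substituting f(x) = x - 2, the right-hand side is ∫_0^4 (x - 2) v dx + v(4) − v(0).
Compatibility check (pure Neumann): taking v ≡ 1 ∈ V gives 0 = ∫_0^4 f dx + (1) − (1), i.e. ∫_0^4 f dx must equal u'(0) − u'(4) = 0. Indeed ∫_0^4 (x - 2) dx = 0, so the data are compatible. The solution is then unique only up to an additive constant (fix it e.g. by requiring ∫_0^4 u dx = 0).


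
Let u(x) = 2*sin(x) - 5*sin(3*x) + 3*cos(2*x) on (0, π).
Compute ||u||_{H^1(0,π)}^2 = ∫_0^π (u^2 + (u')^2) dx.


||u||_{H^1(0,π)}^2 = -220 + 303*π/2

u'(x) = -6*sin(2*x) + 2*cos(x) - 15*cos(3*x).
Expand u² and (u')² and integrate term by term on (0, π), using: for integers n ≥ 1, ∫_0^π sin²(nx) dx = ∫_0^π cos²(nx) dx = π/2; for n ≠ n', ∫_0^π sin(nx)sin(n'x) dx = ∫_0^π cos(nx)cos(n'x) dx = 0; and by product-to-sum, ∫_0^π sin(nx)cos(n'x) dx = ½∫_0^π [sin((n+n')x) + sin((n−n')x)] dx, which is 0 when n+n' is even and 2n/(n²−n'²) when n+n' is odd (it need not vanish on (0, π)).
  u² squared terms: (-5)²·∫sin(3x)² dx = 25·π/2 = 25*π/2;  (2)²·∫sin(x)² dx = 4·π/2 = 2*π;  (3)²·∫cos(2x)² dx = 9·π/2 = 9*π/2.
  u² cross terms: 2·(-5)·(2)·∫sin(3x)·sin(x) dx = -20·(0) = 0;  2·(-5)·(3)·∫sin(3x)·cos(2x) dx = -30·(6/5) = -36;  2·(2)·(3)·∫sin(x)·cos(2x) dx = 12·(-2/3) = -8.
  So ∫_0^π u² dx = 25*π/2 + 2*π + 9*π/2 + 0 − 36 − 8 = -44 + 19*π.
  (u')² squared terms: (-15)²·∫cos(3x)² dx = 225·π/2 = 225*π/2;  (-6)²·∫sin(2x)² dx = 36·π/2 = 18*π;  (2)²·∫cos(x)² dx = 4·π/2 = 2*π.
  (u')² cross terms: 2·(-15)·(-6)·∫cos(3x)·sin(2x) dx = 180·(-4/5) = -144;  2·(-15)·(2)·∫cos(3x)·cos(x) dx = -60·(0) = 0;  2·(-6)·(2)·∫sin(2x)·cos(x) dx = -24·(4/3) = -32.
  So ∫_0^π (u')² dx = 225*π/2 + 18*π + 2*π − 144 + 0 − 32 = -176 + 265*π/2.
||u||_{H^1}^2 = (-44 + 19*π) + (-176 + 265*π/2) = -220 + 303*π/2.


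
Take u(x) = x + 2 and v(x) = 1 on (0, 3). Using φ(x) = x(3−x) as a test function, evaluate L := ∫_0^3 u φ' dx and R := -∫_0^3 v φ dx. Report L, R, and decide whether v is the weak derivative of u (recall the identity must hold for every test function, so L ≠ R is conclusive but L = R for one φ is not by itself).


LHS = -9/2, RHS = -9/2. Yes, v = u' weakly.

u(x) = x + 2, classical derivative u'(x) = 1.
φ(x) = x(3−x), so φ'(x) = 3 - 2*x.
Note φ(0) = φ(3) = 0, so the boundary term u·φ vanishes.
LHS = ∫_0^3 u(x) φ'(x) dx = ∫_0^3 (-2*x^2 - x + 6) dx. Term by term:
  ∫_0^3 -2*x^2 dx = -18;  ∫_0^3 -x dx = -9/2;  ∫_0^3 6 dx = 18.
Sum: -18 − 9/2 + 18 = -9/2.
So LHS = -9/2.
∫_0^3 v(x) φ(x) dx = ∫_0^3 (-x^2 + 3*x) dx. Term by term:
  ∫_0^3 -x^2 dx = -9;  ∫_0^3 3*x dx = 27/2.
Sum: -9 + 27/2 = 9/2.
So RHS = -∫_0^3 v(x) φ(x) dx = -9/2.
LHS = RHS, so the identity holds for this test φ.
Moreover u is smooth here and v(x) = u'(x) = 1 pointwise, so the identity holds for every test function. Hence v is the weak derivative of u.


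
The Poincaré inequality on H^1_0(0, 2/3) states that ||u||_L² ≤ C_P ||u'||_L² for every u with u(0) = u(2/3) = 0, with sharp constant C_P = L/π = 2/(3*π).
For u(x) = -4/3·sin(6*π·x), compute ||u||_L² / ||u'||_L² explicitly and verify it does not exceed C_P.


||u||_L² / ||u'||_L² = 1/(6*π) < C_P = 2/(3*π).

u(x) = -4/3·sin(6*π·x), so u'(x) = -8*π*cos(6*π*x).
Writing u(x) = A·sin(kπx/L) with A = -4/3 and k = 4, use ∫_0^L sin²(kπx/L) dx = L/2 and ∫_0^L cos²(kπx/L) dx = L/2.
u² = 16/9·sin²(6*π·x) and (u')² = 64*π^2·cos²(6*π·x), and each of sin², cos² integrates to L/2 = 1/3 over (0, 2/3).
∫_0^2/3 u² dx = 16/27, so ||u||_L² = 4*sqrt(3)/9.
∫_0^2/3 (u')² dx = 64*π^2/3, so ||u'||_L² = 8*sqrt(3)*π/3.
Ratio ||u||_L² / ||u'||_L² = 1/(6*π).
Sharp Poincaré constant on H^1_0(0, 2/3) is C_P = L/π = 2/(3*π), achieved by sin(3*π/2·x).
This is the k = 4 harmonic; the ratio L/(kπ) is strictly less than C_P = L/π, consistent with the sharp inequality ||u||_L² ≤ C_P ||u'||_L².


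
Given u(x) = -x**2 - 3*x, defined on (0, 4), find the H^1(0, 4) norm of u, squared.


||u||_{H^1}^2 = 14972/15

The H^1 norm (squared) on an interval (0, L) is
  ||u||_{H^1}^2 = ∫_0^L u(x)^2 dx + ∫_0^L u'(x)^2 dx.
Compute u'(x) = -2*x - 3.
Then u(x)^2 = x**4 + 6*x**3 + 9*x**2 and u'(x)^2 = 4*x**2 + 12*x + 9.
Integrate each monomial from 0 to 4 using ∫_0^4 c·x^n dx = c·4^(n+1)/(n+1):
  ∫_0^4 u(x)^2 dx = ∫_0^4 (x^4 + 6*x^3 + 9*x^2) dx. Term by term:
    ∫_0^4 x^4 dx = 1024/5;  ∫_0^4 6*x^3 dx = 384;  ∫_0^4 9*x^2 dx = 192.
  Sum: 1024/5 + 384 + 192 = 3904/5.
  ∫_0^4 u'(x)^2 dx = ∫_0^4 (4*x^2 + 12*x + 9) dx. Term by term:
    ∫_0^4 4*x^2 dx = 256/3;  ∫_0^4 12*x dx = 96;  ∫_0^4 9 dx = 36.
  Sum: 256/3 + 96 + 36 = 652/3.
Adding: ||u||_{H^1}^2 = 3904/5 + 652/3 = 14972/15.


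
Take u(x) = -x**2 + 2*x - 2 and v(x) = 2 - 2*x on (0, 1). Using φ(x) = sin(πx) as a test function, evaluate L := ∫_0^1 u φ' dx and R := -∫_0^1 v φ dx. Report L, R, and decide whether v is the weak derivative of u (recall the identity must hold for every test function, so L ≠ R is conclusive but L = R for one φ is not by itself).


LHS = -2/π, RHS = -2/π. Yes, v = u' weakly.

u(x) = -x**2 + 2*x - 2, classical derivative u'(x) = 2 - 2*x.
φ(x) = sin(πx), so φ'(x) = π*cos(π*x).
Note φ(0) = φ(1) = 0, so the boundary term u·φ vanishes.
LHS = ∫_0^1 u(x) φ'(x) dx = ∫_0^1 (-π*x^2*cos(π*x) + 2*π*x*cos(π*x) - 2*π*cos(π*x)) dx. Term by term:
  ∫_0^1 -2*π*cos(π*x) dx = 0;  ∫_0^1 -π*x^2*cos(π*x) dx = 2/π;  ∫_0^1 2*π*x*cos(π*x) dx = -4/π.
Sum: 0 + 2/π − 4/π = -2/π.
So LHS = -2/π.
∫_0^1 v(x) φ(x) dx = ∫_0^1 (-2*x*sin(π*x) + 2*sin(π*x)) dx. Term by term:
  ∫_0^1 2*sin(π*x) dx = 4/π;  ∫_0^1 -2*x*sin(π*x) dx = -2/π.
Sum: 4/π − 2/π = 2/π.
So RHS = -∫_0^1 v(x) φ(x) dx = -2/π.
LHS = RHS, so the identity holds for this test φ.
Moreover u is smooth here and v(x) = u'(x) = 2 - 2*x pointwise, so the identity holds for every test function. Hence v is the weak derivative of u.


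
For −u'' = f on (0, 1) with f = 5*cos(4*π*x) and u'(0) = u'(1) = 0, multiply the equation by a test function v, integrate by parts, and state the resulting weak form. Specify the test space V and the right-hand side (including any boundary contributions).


V = H^1(0, 1) (no boundary constraint on v; u is determined up to an additive constant); weak form: ∫_0^1 u'v' dx = ∫_0^1 (5*cos(4*π*x)) v dx for all v ∈ V.

Multiply both sides by a test function v and integrate from 0 to 1:
  ∫_0^1 −u''(x) v(x) dx = ∫_0^1 f(x) v(x) dx.
Integrate the LHS by parts once:
  ∫_0^1 −u'' v dx = −[u'(x) v(x)]_0^1 + ∫_0^1 u'(x) v'(x) dx.
Thus ∫_0^1 u'(x) v'(x) dx = ∫_0^1 f(x) v(x) dx + [u'(x) v(x)]_0^1.
Choose V so that boundary terms are either known or forced to vanish.
u has homogeneous Neumann: u'(0) = u'(1) = 0. So [u' v]_0^1 = 0·v(1) − 0·v(0) = 0 for any v; take V = H^1(0, 1).
Weak formulation: find u (satisfying any essential BC) such that ∫_0^1 u'(x) v'(x) dx = ∫_0^1 f v dx for all v ∈ V (homogeneous Neumann, so boundary terms vanish).
Substituting f(x) = 5*cos(4*π*x), the right-hand side is ∫_0^1 (5*cos(4*π*x)) v dx.
Compatibility check (pure Neumann): taking v ≡ 1 ∈ V gives 0 = ∫_0^1 f dx + (0) − (0), i.e. ∫_0^1 f dx must equal u'(0) − u'(1) = 0. Indeed ∫_0^1 (5*cos(4*π*x)) dx = 0, so the data are compatible. The solution is then unique only up to an additive constant (fix it e.g. by requiring ∫_0^1 u dx = 0).


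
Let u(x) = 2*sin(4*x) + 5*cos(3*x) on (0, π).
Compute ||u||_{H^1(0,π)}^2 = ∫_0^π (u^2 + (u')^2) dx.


||u||_{H^1(0,π)}^2 = 1600/7 + 159*π

u'(x) = -15*sin(3*x) + 8*cos(4*x).
Expand u² and (u')² and integrate term by term on (0, π), using: for integers n ≥ 1, ∫_0^π sin²(nx) dx = ∫_0^π cos²(nx) dx = π/2; for n ≠ n', ∫_0^π sin(nx)sin(n'x) dx = ∫_0^π cos(nx)cos(n'x) dx = 0; and by product-to-sum, ∫_0^π sin(nx)cos(n'x) dx = ½∫_0^π [sin((n+n')x) + sin((n−n')x)] dx, which is 0 when n+n' is even and 2n/(n²−n'²) when n+n' is odd (it need not vanish on (0, π)).
  u² squared terms: (2)²·∫sin(4x)² dx = 4·π/2 = 2*π;  (5)²·∫cos(3x)² dx = 25·π/2 = 25*π/2.
  u² cross terms: 2·(2)·(5)·∫sin(4x)·cos(3x) dx = 20·(8/7) = 160/7.
  So ∫_0^π u² dx = 2*π + 25*π/2 + 160/7 = 160/7 + 29*π/2.
  (u')² squared terms: (-15)²·∫sin(3x)² dx = 225·π/2 = 225*π/2;  (8)²·∫cos(4x)² dx = 64·π/2 = 32*π.
  (u')² cross terms: 2·(-15)·(8)·∫sin(3x)·cos(4x) dx = -240·(-6/7) = 1440/7.
  So ∫_0^π (u')² dx = 225*π/2 + 32*π + 1440/7 = 1440/7 + 289*π/2.
||u||_{H^1}^2 = (160/7 + 29*π/2) + (1440/7 + 289*π/2) = 1600/7 + 159*π.


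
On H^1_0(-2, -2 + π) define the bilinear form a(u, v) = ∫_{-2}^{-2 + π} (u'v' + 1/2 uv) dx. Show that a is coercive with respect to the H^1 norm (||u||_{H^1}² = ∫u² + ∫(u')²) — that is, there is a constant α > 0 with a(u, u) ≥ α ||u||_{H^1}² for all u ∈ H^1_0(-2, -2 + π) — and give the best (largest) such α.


α = 3/4

Coercivity of a(·,·) on H^1_0(-2, -2 + π) means a(u, u) ≥ α ||u||_{H^1}² for every u ∈ H^1_0.
The interval has length L = π, and Poincaré/coercivity depend only on L. Here a(u, u) = ∫(u')² + (1/2)·∫u².
Here 0 < c = 1/2 < 1. The condition a(u,u) ≥ α||u||_{H^1}² reads (1−α)∫(u')² ≥ (α−c)∫u². Any admissible α is ≤ 1 (rapidly oscillating u have ∫u²/∫(u')² → 0), and α = 1 would force 0 ≥ (1−c)∫u², impossible since c < 1; so 1−α > 0. By the sharp Poincaré inequality on H^1_0 of an interval of length L, ∫(u')² ≥ (π/L)²∫u² with equality for the first sine mode sin(π(x−x₀)/L) (x₀ the left endpoint), so the inequality holds for all u iff (1−α)(π/L)² ≥ α − c, i.e. α ≤ ((π/L)² + c)/((π/L)² + 1) = (1 + c(L/π)²)/(1 + (L/π)²). With (π/L)² = 1 and c = 1/2, the largest admissible constant is α = ((π/L)² + c)/((π/L)² + 1).
Simplifying, α = 3/4.


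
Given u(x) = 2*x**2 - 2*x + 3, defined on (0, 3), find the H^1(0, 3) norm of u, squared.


||u||_{H^1}^2 = 1167/5

The H^1 norm (squared) on an interval (0, L) is
  ||u||_{H^1}^2 = ∫_0^L u(x)^2 dx + ∫_0^L u'(x)^2 dx.
Compute u'(x) = 4*x - 2.
Then u(x)^2 = 4*x**4 - 8*x**3 + 16*x**2 - 12*x + 9 and u'(x)^2 = 16*x**2 - 16*x + 4.
Integrate each monomial from 0 to 3 using ∫_0^3 c·x^n dx = c·3^(n+1)/(n+1):
  ∫_0^3 u(x)^2 dx = ∫_0^3 (4*x^4 - 8*x^3 + 16*x^2 - 12*x + 9) dx. Term by term:
    ∫_0^3 4*x^4 dx = 972/5;  ∫_0^3 -8*x^3 dx = -162;  ∫_0^3 16*x^2 dx = 144;
    ∫_0^3 -12*x dx = -54;  ∫_0^3 9 dx = 27.
  Sum: 972/5 − 162 + 144 − 54 + 27 = 747/5.
  ∫_0^3 u'(x)^2 dx = ∫_0^3 (16*x^2 - 16*x + 4) dx. Term by term:
    ∫_0^3 16*x^2 dx = 144;  ∫_0^3 -16*x dx = -72;  ∫_0^3 4 dx = 12.
  Sum: 144 − 72 + 12 = 84.
Adding: ||u||_{H^1}^2 = 747/5 + 84 = 1167/5.


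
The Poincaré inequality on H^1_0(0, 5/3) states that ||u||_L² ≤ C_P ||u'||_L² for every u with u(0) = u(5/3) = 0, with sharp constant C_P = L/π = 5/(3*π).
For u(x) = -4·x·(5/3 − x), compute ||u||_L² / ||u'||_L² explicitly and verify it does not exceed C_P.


||u||_L² / ||u'||_L² = sqrt(10)/6 < C_P = 5/(3*π).

u(x) = -4·x·(5/3 − x), so u'(x) = 8*x - 20/3.
u(x) = -4·x·(5/3 − x) vanishes at x = 0 and x = 5/3, so u ∈ H^1_0(0, 5/3). Differentiate via the product rule and integrate the resulting polynomials term by term.
  ∫_0^5/3 u² dx = ∫_0^5/3 (16*x^4 - 160*x^3/3 + 400*x^2/9) dx. Term by term:
    ∫_0^5/3 16*x^4 dx = 10000/243;  ∫_0^5/3 -160*x^3/3 dx = -25000/243;  ∫_0^5/3 400*x^2/9 dx = 50000/729.
  Sum: 10000/243 − 25000/243 + 50000/729 = 5000/729.
  ∫_0^5/3 (u')² dx = ∫_0^5/3 (64*x^2 - 320*x/3 + 400/9) dx. Term by term:
    ∫_0^5/3 64*x^2 dx = 8000/81;  ∫_0^5/3 -320*x/3 dx = -4000/27;  ∫_0^5/3 400/9 dx = 2000/27.
  Sum: 8000/81 − 4000/27 + 2000/27 = 2000/81.
∫_0^5/3 u² dx = 5000/729, so ||u||_L² = 50*sqrt(2)/27.
∫_0^5/3 (u')² dx = 2000/81, so ||u'||_L² = 20*sqrt(5)/9.
Ratio ||u||_L² / ||u'||_L² = sqrt(10)/6.
Sharp Poincaré constant on H^1_0(0, 5/3) is C_P = L/π = 5/(3*π), achieved by sin(3*π/5·x).
A polynomial bump cannot attain the sharp Poincaré constant (only the first sine eigenfunction does), so the ratio is strictly less than C_P, consistent with ||u||_L² ≤ C_P ||u'||_L².


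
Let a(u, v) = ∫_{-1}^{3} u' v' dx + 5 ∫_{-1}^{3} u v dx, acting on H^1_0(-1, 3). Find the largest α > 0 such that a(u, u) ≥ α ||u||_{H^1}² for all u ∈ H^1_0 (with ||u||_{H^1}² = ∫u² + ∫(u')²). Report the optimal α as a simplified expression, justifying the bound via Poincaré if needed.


α = 1

Coercivity of a(·,·) on H^1_0(-1, 3) means a(u, u) ≥ α ||u||_{H^1}² for every u ∈ H^1_0.
The interval has length L = 4, and Poincaré/coercivity depend only on L. Here a(u, u) = ∫(u')² + (5)·∫u².
Here c = 5 ≥ 1, so a(u,u) = ∫(u')² + c∫u² ≥ ∫(u')² + ∫u² = ||u||_{H^1}², i.e. α = 1 works. No larger α is possible: a(u,u) ≥ α||u||_{H^1}² means (1−α)∫(u')² ≥ (α−c)∫u², and for the modes u_n = sin(nπ(x−x₀)/L) (x₀ the left endpoint) one has ∫u_n²/∫(u_n')² = (L/(nπ))² → 0, so a(u_n,u_n)/||u_n||_{H^1}² → 1. Hence the optimal constant is α = 1.
Therefore α = 1.


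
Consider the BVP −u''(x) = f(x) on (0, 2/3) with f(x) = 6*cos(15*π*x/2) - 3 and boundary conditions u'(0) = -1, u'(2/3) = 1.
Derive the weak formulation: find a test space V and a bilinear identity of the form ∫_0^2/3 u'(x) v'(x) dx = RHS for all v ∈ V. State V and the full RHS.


V = H^1(0, 2/3) (v unrestricted at boundary; u is determined up to an additive constant); weak form: ∫_0^2/3 u'v' dx = ∫_0^2/3 (6*cos(15*π*x/2) - 3) v dx + v(2/3) + v(0) for all v ∈ V.

Multiply both sides by a test function v and integrate from 0 to 2/3:
  ∫_0^2/3 −u''(x) v(x) dx = ∫_0^2/3 f(x) v(x) dx.
Integrate the LHS by parts once:
  ∫_0^2/3 −u'' v dx = −[u'(x) v(x)]_0^2/3 + ∫_0^2/3 u'(x) v'(x) dx.
Thus ∫_0^2/3 u'(x) v'(x) dx = ∫_0^2/3 f(x) v(x) dx + [u'(x) v(x)]_0^2/3.
Choose V so that boundary terms are either known or forced to vanish.
u has inhomogeneous Neumann u'(0) = -1, u'(2/3) = 1. [u' v]_0^2/3 = (1)·v(2/3) − (-1)·v(0) = v(2/3) + v(0). Take V = H^1(0, 2/3); boundary term becomes part of RHS.
Weak formulation: find u (satisfying any essential BC) such that ∫_0^2/3 u'(x) v'(x) dx = ∫_0^2/3 f v dx + v(2/3) + v(0) for all v ∈ V (Neumann data are natural BCs: they enter the RHS as boundary terms).
Substituting f(x) = 6*cos(15*π*x/2) - 3, the right-hand side is ∫_0^2/3 (6*cos(15*π*x/2) - 3) v dx + v(2/3) + v(0).
Compatibility check (pure Neumann): taking v ≡ 1 ∈ V gives 0 = ∫_0^2/3 f dx + (1) − (-1), i.e. ∫_0^2/3 f dx must equal u'(0) − u'(2/3) = -2. Indeed ∫_0^2/3 (6*cos(15*π*x/2) - 3) dx = -2, so the data are compatible. The solution is then unique only up to an additive constant (fix it e.g. by requiring ∫_0^2/3 u dx = 0).


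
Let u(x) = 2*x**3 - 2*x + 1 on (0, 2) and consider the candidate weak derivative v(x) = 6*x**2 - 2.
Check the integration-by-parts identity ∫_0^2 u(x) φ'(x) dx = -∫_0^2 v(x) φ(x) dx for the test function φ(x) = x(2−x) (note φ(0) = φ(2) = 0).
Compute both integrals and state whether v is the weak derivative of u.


LHS = -104/15, RHS = -104/15. Yes, v = u' weakly.

u(x) = 2*x**3 - 2*x + 1, classical derivative u'(x) = 6*x**2 - 2.
φ(x) = x(2−x), so φ'(x) = 2 - 2*x.
Note φ(0) = φ(2) = 0, so the boundary term u·φ vanishes.
LHS = ∫_0^2 u(x) φ'(x) dx = ∫_0^2 (-4*x^4 + 4*x^3 + 4*x^2 - 6*x + 2) dx. Term by term:
  ∫_0^2 -4*x^4 dx = -128/5;  ∫_0^2 4*x^3 dx = 16;  ∫_0^2 4*x^2 dx = 32/3;
  ∫_0^2 -6*x dx = -12;  ∫_0^2 2 dx = 4.
Sum: -128/5 + 16 + 32/3 − 12 + 4 = -104/15.
So LHS = -104/15.
∫_0^2 v(x) φ(x) dx = ∫_0^2 (-6*x^4 + 12*x^3 + 2*x^2 - 4*x) dx. Term by term:
  ∫_0^2 -6*x^4 dx = -192/5;  ∫_0^2 12*x^3 dx = 48;  ∫_0^2 2*x^2 dx = 16/3;
  ∫_0^2 -4*x dx = -8.
Sum: -192/5 + 48 + 16/3 − 8 = 104/15.
So RHS = -∫_0^2 v(x) φ(x) dx = -104/15.
LHS = RHS, so the identity holds for this test φ.
Moreover u is smooth here and v(x) = u'(x) = 6*x**2 - 2 pointwise, so the identity holds for every test function. Hence v is the weak derivative of u.


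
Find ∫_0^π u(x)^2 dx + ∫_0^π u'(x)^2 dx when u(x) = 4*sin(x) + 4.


||u||_{H^1(0,π)}^2 = 64 + 32*π

u'(x) = 4*cos(x).
Expand u² and (u')² and integrate term by term on (0, π), using: for integers n ≥ 1, ∫_0^π sin²(nx) dx = ∫_0^π cos²(nx) dx = π/2; for n ≠ n', ∫_0^π sin(nx)sin(n'x) dx = ∫_0^π cos(nx)cos(n'x) dx = 0; and by product-to-sum, ∫_0^π sin(nx)cos(n'x) dx = ½∫_0^π [sin((n+n')x) + sin((n−n')x)] dx, which is 0 when n+n' is even and 2n/(n²−n'²) when n+n' is odd (it need not vanish on (0, π)). For the constant mode: ∫_0^π 1 dx = π, ∫_0^π cos(nx) dx = 0, ∫_0^π sin(nx) dx = (1−(−1)^n)/n.
  u² squared terms: (4)²·∫1 dx = 16·π = 16*π;  (4)²·∫sin(x)² dx = 16·π/2 = 8*π.
  u² cross terms: 2·(4)·(4)·∫1·sin(x) dx = 32·(2) = 64.
  So ∫_0^π u² dx = 16*π + 8*π + 64 = 64 + 24*π.
  (u')² squared terms: (4)²·∫cos(x)² dx = 16·π/2 = 8*π.
  So ∫_0^π (u')² dx = 8*π.
||u||_{H^1}^2 = (64 + 24*π) + (8*π) = 64 + 32*π.


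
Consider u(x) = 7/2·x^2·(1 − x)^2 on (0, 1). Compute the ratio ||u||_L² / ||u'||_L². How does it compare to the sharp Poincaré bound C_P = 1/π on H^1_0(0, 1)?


||u||_L² / ||u'||_L² = sqrt(3)/6 < C_P = 1/π.

u(x) = 7/2·x^2·(1 − x)^2, so u'(x) = 7*x*(x - 1)*(2*x - 1).
u(x) = 7/2·x^2·(1 − x)^2 vanishes at x = 0 and x = 1, so u ∈ H^1_0(0, 1). Differentiate via the product rule and integrate the resulting polynomials term by term.
  ∫_0^1 u² dx = ∫_0^1 (49*x^8/4 - 49*x^7 + 147*x^6/2 - 49*x^5 + 49*x^4/4) dx. Term by term:
    ∫_0^1 49*x^8/4 dx = 49/36;  ∫_0^1 -49*x^7 dx = -49/8;  ∫_0^1 147*x^6/2 dx = 21/2;
    ∫_0^1 -49*x^5 dx = -49/6;  ∫_0^1 49*x^4/4 dx = 49/20.
  Sum: 49/36 − 49/8 + 21/2 − 49/6 + 49/20 = 7/360.
  ∫_0^1 (u')² dx = ∫_0^1 (196*x^6 - 588*x^5 + 637*x^4 - 294*x^3 + 49*x^2) dx. Term by term:
    ∫_0^1 196*x^6 dx = 28;  ∫_0^1 -588*x^5 dx = -98;  ∫_0^1 637*x^4 dx = 637/5;
    ∫_0^1 -294*x^3 dx = -147/2;  ∫_0^1 49*x^2 dx = 49/3.
  Sum: 28 − 98 + 637/5 − 147/2 + 49/3 = 7/30.
∫_0^1 u² dx = 7/360, so ||u||_L² = sqrt(70)/60.
∫_0^1 (u')² dx = 7/30, so ||u'||_L² = sqrt(210)/30.
Ratio ||u||_L² / ||u'||_L² = sqrt(3)/6.
Sharp Poincaré constant on H^1_0(0, 1) is C_P = L/π = 1/π, achieved by sin(π·x).
A polynomial bump cannot attain the sharp Poincaré constant (only the first sine eigenfunction does), so the ratio is strictly less than C_P, consistent with ||u||_L² ≤ C_P ||u'||_L².


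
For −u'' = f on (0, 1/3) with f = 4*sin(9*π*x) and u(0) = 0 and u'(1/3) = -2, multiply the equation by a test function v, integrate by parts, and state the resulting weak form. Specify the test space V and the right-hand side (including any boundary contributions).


V = {v ∈ H^1(0, 1/3) : v(0) = 0} (test functions vanish at x = 0 where u is specified); weak form: ∫_0^1/3 u'v' dx = ∫_0^1/3 (4*sin(9*π*x)) v dx − 2·v(1/3) for all v ∈ V.

Multiply both sides by a test function v and integrate from 0 to 1/3:
  ∫_0^1/3 −u''(x) v(x) dx = ∫_0^1/3 f(x) v(x) dx.
Integrate the LHS by parts once:
  ∫_0^1/3 −u'' v dx = −[u'(x) v(x)]_0^1/3 + ∫_0^1/3 u'(x) v'(x) dx.
Thus ∫_0^1/3 u'(x) v'(x) dx = ∫_0^1/3 f(x) v(x) dx + [u'(x) v(x)]_0^1/3.
Choose V so that boundary terms are either known or forced to vanish.
Mixed BC: u(0) = 0 (Dirichlet) and u'(1/3) = -2 (Neumann). Define V = {v ∈ H^1(0, 1/3) : v(0) = 0}. Then [u' v]_0^1/3 = u'(1/3)·v(1/3) − u'(0)·0 = − 2·v(1/3).
Weak formulation: find u (satisfying any essential BC) such that ∫_0^1/3 u'(x) v'(x) dx = ∫_0^1/3 f v dx − 2·v(1/3) for all v ∈ V (Dirichlet at 0 absorbed into V; Neumann datum at x = 1/3 contributes the boundary term).
Substituting f(x) = 4*sin(9*π*x), the right-hand side is ∫_0^1/3 (4*sin(9*π*x)) v dx − 2·v(1/3).


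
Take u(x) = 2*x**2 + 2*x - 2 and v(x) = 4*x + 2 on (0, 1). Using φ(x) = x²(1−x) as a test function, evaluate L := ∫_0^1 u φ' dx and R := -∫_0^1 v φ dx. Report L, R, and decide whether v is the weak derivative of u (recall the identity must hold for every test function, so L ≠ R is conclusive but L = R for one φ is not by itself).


LHS = -11/30, RHS = -11/30. Yes, v = u' weakly.

u(x) = 2*x**2 + 2*x - 2, classical derivative u'(x) = 4*x + 2.
φ(x) = x²(1−x), so φ'(x) = x*(2 - 3*x).
Note φ(0) = φ(1) = 0, so the boundary term u·φ vanishes.
LHS = ∫_0^1 u(x) φ'(x) dx = ∫_0^1 (-6*x^4 - 2*x^3 + 10*x^2 - 4*x) dx. Term by term:
  ∫_0^1 -6*x^4 dx = -6/5;  ∫_0^1 -2*x^3 dx = -1/2;  ∫_0^1 10*x^2 dx = 10/3;
  ∫_0^1 -4*x dx = -2.
Sum: -6/5 − 1/2 + 10/3 − 2 = -11/30.
So LHS = -11/30.
∫_0^1 v(x) φ(x) dx = ∫_0^1 (-4*x^4 + 2*x^3 + 2*x^2) dx. Term by term:
  ∫_0^1 -4*x^4 dx = -4/5;  ∫_0^1 2*x^3 dx = 1/2;  ∫_0^1 2*x^2 dx = 2/3.
Sum: -4/5 + 1/2 + 2/3 = 11/30.
So RHS = -∫_0^1 v(x) φ(x) dx = -11/30.
LHS = RHS, so the identity holds for this test φ.
Moreover u is smooth here and v(x) = u'(x) = 4*x + 2 pointwise, so the identity holds for every test function. Hence v is the weak derivative of u.


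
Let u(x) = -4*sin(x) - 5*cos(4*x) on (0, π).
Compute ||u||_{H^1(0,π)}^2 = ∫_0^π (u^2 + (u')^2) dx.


||u||_{H^1(0,π)}^2 = -272/3 + 457*π/2

u'(x) = 20*sin(4*x) - 4*cos(x).
Expand u² and (u')² and integrate term by term on (0, π), using: for integers n ≥ 1, ∫_0^π sin²(nx) dx = ∫_0^π cos²(nx) dx = π/2; for n ≠ n', ∫_0^π sin(nx)sin(n'x) dx = ∫_0^π cos(nx)cos(n'x) dx = 0; and by product-to-sum, ∫_0^π sin(nx)cos(n'x) dx = ½∫_0^π [sin((n+n')x) + sin((n−n')x)] dx, which is 0 when n+n' is even and 2n/(n²−n'²) when n+n' is odd (it need not vanish on (0, π)).
  u² squared terms: (-5)²·∫cos(4x)² dx = 25·π/2 = 25*π/2;  (-4)²·∫sin(x)² dx = 16·π/2 = 8*π.
  u² cross terms: 2·(-5)·(-4)·∫cos(4x)·sin(x) dx = 40·(-2/15) = -16/3.
  So ∫_0^π u² dx = 25*π/2 + 8*π − 16/3 = -16/3 + 41*π/2.
  (u')² squared terms: (-4)²·∫cos(x)² dx = 16·π/2 = 8*π;  (20)²·∫sin(4x)² dx = 400·π/2 = 200*π.
  (u')² cross terms: 2·(-4)·(20)·∫cos(x)·sin(4x) dx = -160·(8/15) = -256/3.
  So ∫_0^π (u')² dx = 8*π + 200*π − 256/3 = -256/3 + 208*π.
||u||_{H^1}^2 = (-16/3 + 41*π/2) + (-256/3 + 208*π) = -272/3 + 457*π/2.


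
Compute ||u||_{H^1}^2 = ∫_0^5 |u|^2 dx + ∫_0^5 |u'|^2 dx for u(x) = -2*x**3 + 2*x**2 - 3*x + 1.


||u||_{H^1}^2 = 340850/7

The H^1 norm (squared) on an interval (0, L) is
  ||u||_{H^1}^2 = ∫_0^L u(x)^2 dx + ∫_0^L u'(x)^2 dx.
Compute u'(x) = -6*x**2 + 4*x - 3.
Then u(x)^2 = 4*x**6 - 8*x**5 + 16*x**4 - 16*x**3 + 13*x**2 - 6*x + 1 and u'(x)^2 = 36*x**4 - 48*x**3 + 52*x**2 - 24*x + 9.
Integrate each monomial from 0 to 5 using ∫_0^5 c·x^n dx = c·5^(n+1)/(n+1):
  ∫_0^5 u(x)^2 dx = ∫_0^5 (4*x^6 - 8*x^5 + 16*x^4 - 16*x^3 + 13*x^2 - 6*x + 1) dx. Term by term:
    ∫_0^5 4*x^6 dx = 312500/7;  ∫_0^5 -8*x^5 dx = -62500/3;  ∫_0^5 16*x^4 dx = 10000;
    ∫_0^5 -16*x^3 dx = -2500;  ∫_0^5 13*x^2 dx = 1625/3;  ∫_0^5 -6*x dx = -75;
    ∫_0^5 1 dx = 5.
  Sum: 312500/7 − 62500/3 + 10000 − 2500 + 1625/3 − 75 + 5 = 667405/21.
  ∫_0^5 u'(x)^2 dx = ∫_0^5 (36*x^4 - 48*x^3 + 52*x^2 - 24*x + 9) dx. Term by term:
    ∫_0^5 36*x^4 dx = 22500;  ∫_0^5 -48*x^3 dx = -7500;  ∫_0^5 52*x^2 dx = 6500/3;
    ∫_0^5 -24*x dx = -300;  ∫_0^5 9 dx = 45.
  Sum: 22500 − 7500 + 6500/3 − 300 + 45 = 50735/3.
Adding: ||u||_{H^1}^2 = 667405/21 + 50735/3 = 340850/7.
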